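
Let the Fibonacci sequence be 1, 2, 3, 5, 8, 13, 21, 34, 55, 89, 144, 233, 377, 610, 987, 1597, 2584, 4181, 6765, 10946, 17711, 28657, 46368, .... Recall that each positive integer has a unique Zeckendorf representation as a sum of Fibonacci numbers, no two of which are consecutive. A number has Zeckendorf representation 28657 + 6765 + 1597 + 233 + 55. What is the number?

37307

28657 + 6765 + 1597 + 233 + 55 = 37307.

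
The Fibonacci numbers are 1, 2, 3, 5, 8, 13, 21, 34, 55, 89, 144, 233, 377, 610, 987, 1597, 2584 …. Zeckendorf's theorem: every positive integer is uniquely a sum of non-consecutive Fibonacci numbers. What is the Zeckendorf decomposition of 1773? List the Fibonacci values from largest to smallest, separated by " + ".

1597 + 144 + 21 + 8 + 3

Repeatedly subtract the largest Fibonacci number that fits:
take 1597 (≤ 1773); 1773 − 1597 = 176
take 144 (≤ 176); 176 − 144 = 32
take 21 (≤ 32); 32 − 21 = 11
take 8 (≤ 11); 11 − 8 = 3
take 3 (≤ 3); 3 − 3 = 0
So 1773 = 1597 + 144 + 21 + 8 + 3, with no two terms consecutive in the sequence.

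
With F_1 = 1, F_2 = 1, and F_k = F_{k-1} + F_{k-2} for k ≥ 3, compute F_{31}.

Iterating the recurrence up to F_{25} = 75025 and F_{24} = 46368:
F_{26} = F_{25} + F_{24} = 75025 + 46368 = 121393
F_{27} = F_{26} + F_{25} = 121393 + 75025 = 196418
F_{28} = F_{27} + F_{26} = 196418 + 121393 = 317811
F_{29} = F_{28} + F_{27} = 317811 + 196418 = 514229
F_{30} = F_{29} + F_{28} = 514229 + 317811 = 832040
F_{31} = F_{30} + F_{29} = 832040 + 514229 = 1346269

1346269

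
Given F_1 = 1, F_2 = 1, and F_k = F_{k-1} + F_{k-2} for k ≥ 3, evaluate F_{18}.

Iterating the recurrence up to F_{12} = 144 and F_{11} = 89:
F_{13} = F_{12} + F_{11} = 144 + 89 = 233
F_{14} = F_{13} + F_{12} = 233 + 144 = 377
F_{15} = F_{14} + F_{13} = 377 + 233 = 610
F_{16} = F_{15} + F_{14} = 610 + 377 = 987
F_{17} = F_{16} + F_{15} = 987 + 610 = 1597
F_{18} = F_{17} + F_{16} = 1597 + 987 = 2584

2584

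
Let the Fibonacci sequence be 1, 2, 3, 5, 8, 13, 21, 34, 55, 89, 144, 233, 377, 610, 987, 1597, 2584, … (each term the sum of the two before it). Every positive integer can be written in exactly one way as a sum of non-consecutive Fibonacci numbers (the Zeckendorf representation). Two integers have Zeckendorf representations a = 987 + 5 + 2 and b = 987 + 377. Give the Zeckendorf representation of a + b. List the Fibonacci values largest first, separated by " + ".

1597 + 610 + 144 + 5 + 2

The two numbers are 994 and 1364, so their sum is 2358.
Greedy algorithm:
largest Fibonacci ≤ 2358 is 1597; 2358 − 1597 = 761
largest Fibonacci ≤ 761 is 610; 761 − 610 = 151
largest Fibonacci ≤ 151 is 144; 151 − 144 = 7
largest Fibonacci ≤ 7 is 5; 7 − 5 = 2
largest Fibonacci ≤ 2 is 2; 2 − 2 = 0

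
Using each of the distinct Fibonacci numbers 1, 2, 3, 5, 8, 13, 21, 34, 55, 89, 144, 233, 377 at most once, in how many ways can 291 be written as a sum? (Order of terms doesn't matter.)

291 = 233+55+3 = 233+55+2+1 = 233+34+21+3 = 144+89+55+3 = 233+34+21+2+1 = … (9 more), for 14 in all.

14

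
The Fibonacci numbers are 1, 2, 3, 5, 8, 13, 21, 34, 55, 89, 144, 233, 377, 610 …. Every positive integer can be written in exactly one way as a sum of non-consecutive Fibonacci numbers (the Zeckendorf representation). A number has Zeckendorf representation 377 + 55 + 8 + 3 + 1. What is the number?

377 + 55 + 8 + 3 + 1 = 444.

444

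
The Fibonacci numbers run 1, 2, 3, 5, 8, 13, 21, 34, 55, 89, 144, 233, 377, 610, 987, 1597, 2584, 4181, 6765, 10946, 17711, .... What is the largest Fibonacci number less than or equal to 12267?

10946

10946 ≤ 12267 < 17711, so the largest Fibonacci number not exceeding 12267 is 10946.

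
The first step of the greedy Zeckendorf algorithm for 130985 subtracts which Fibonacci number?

121393

121393 ≤ 130985 < 196418, so the largest Fibonacci number not exceeding 130985 is 121393.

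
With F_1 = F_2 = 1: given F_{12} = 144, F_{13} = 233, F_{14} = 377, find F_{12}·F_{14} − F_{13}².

-1

144·377 − 233² = 54288 − 54289 = -1. (Cassini's identity: F_{k−1}F_{k+1} − F_k² = (−1)^k.)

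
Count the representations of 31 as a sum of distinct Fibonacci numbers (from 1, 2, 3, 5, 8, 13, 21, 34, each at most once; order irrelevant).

31 = 21+8+2 = 21+5+3+2 = 13+8+5+3+2 — 3 representations.

3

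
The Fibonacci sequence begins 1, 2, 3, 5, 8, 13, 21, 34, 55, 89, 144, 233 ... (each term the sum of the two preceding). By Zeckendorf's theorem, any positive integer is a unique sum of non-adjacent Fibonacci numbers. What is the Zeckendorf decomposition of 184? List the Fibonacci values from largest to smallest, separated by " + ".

144 + 34 + 5 + 1

Greedy algorithm:
144 ≤ 184 < 233, so take 144; remainder 40
34 ≤ 40 < 55, so take 34; remainder 6
5 ≤ 6 < 8, so take 5; remainder 1
1 ≤ 1 < 2, so take 1; remainder 0
So 184 = 144 + 34 + 5 + 1, with no two terms consecutive in the sequence.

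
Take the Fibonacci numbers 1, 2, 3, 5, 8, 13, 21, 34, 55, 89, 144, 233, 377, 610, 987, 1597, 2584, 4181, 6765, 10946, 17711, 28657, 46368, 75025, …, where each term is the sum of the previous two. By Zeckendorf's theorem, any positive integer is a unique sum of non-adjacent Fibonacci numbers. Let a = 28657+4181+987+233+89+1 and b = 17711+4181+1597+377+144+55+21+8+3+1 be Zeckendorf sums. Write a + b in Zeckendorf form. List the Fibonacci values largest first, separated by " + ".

46368 + 10946 + 610 + 233 + 89

The two numbers are 34148 and 24098, so their sum is 58246.
largest Fibonacci ≤ 58246 is 46368; 58246 − 46368 = 11878
largest Fibonacci ≤ 11878 is 10946; 11878 − 10946 = 932
largest Fibonacci ≤ 932 is 610; 932 − 610 = 322
largest Fibonacci ≤ 322 is 233; 322 − 233 = 89
largest Fibonacci ≤ 89 is 89; 89 − 89 = 0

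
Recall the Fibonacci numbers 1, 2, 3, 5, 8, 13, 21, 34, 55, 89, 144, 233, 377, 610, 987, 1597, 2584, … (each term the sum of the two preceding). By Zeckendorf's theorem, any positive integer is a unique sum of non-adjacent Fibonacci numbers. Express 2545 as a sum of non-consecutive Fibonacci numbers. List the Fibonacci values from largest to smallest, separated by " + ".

1597 + 610 + 233 + 89 + 13 + 3

Greedy algorithm:
2545 − 1597 = 948
948 − 610 = 338
338 − 233 = 105
105 − 89 = 16
16 − 13 = 3
3 − 3 = 0
So 2545 = 1597 + 610 + 233 + 89 + 13 + 3, with no two terms consecutive in the sequence.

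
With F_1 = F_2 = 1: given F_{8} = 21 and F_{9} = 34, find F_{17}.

1597

By F_{2k+1} = F_k² + F_{k+1}²: F_{17} = 21² + 34² = 441 + 1156 = 1597.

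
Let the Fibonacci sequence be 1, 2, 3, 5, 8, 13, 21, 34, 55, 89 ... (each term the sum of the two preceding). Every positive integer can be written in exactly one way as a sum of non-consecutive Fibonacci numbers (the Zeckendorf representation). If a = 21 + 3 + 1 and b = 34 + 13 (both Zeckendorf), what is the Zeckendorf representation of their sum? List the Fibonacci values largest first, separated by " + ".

55 + 13 + 3 + 1

The two numbers are 25 and 47, so their sum is 72.
largest Fibonacci ≤ 72 is 55; 72 − 55 = 17
largest Fibonacci ≤ 17 is 13; 17 − 13 = 4
largest Fibonacci ≤ 4 is 3; 4 − 3 = 1
largest Fibonacci ≤ 1 is 1; 1 − 1 = 0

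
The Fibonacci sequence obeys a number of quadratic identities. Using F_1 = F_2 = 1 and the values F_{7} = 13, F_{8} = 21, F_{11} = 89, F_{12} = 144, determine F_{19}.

By the addition formula F_{m+n} = F_m F_{n+1} + F_{m−1} F_n with m=8, n=11: F_{19} = 21·144 + 13·89 = 3024 + 1157 = 4181.

4181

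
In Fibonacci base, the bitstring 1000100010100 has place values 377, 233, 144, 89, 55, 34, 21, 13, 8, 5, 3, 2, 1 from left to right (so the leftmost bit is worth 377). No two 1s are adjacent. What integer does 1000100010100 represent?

Summing the place values of the 1 bits: 377 + 55 + 8 + 3 = 443.

443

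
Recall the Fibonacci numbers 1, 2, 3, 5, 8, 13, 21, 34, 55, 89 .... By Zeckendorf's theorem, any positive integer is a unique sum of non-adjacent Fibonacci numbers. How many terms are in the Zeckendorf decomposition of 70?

55 ≤ 70 < 89, so take 55; remainder 15
13 ≤ 15 < 21, so take 13; remainder 2
2 ≤ 2 < 3, so take 2; remainder 0
70 = 55 + 13 + 2, which has 3 terms.

3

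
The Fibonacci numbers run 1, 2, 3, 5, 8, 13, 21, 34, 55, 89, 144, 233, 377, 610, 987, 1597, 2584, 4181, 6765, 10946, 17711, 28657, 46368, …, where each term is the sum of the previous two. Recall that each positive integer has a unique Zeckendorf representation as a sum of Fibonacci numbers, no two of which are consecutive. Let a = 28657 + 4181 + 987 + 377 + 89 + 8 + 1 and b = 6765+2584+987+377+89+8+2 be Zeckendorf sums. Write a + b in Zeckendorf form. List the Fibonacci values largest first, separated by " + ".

28657 + 10946 + 4181 + 987 + 233 + 89 + 13 + 5 + 1

The two numbers are 34300 and 10812, so their sum is 45112.
Repeatedly subtract the largest Fibonacci number that fits:
take 28657 (≤ 45112); 45112 − 28657 = 16455
take 10946 (≤ 16455); 16455 − 10946 = 5509
take 4181 (≤ 5509); 5509 − 4181 = 1328
take 987 (≤ 1328); 1328 − 987 = 341
take 233 (≤ 341); 341 − 233 = 108
take 89 (≤ 108); 108 − 89 = 19
take 13 (≤ 19); 19 − 13 = 6
take 5 (≤ 6); 6 − 5 = 1
take 1 (≤ 1); 1 − 1 = 0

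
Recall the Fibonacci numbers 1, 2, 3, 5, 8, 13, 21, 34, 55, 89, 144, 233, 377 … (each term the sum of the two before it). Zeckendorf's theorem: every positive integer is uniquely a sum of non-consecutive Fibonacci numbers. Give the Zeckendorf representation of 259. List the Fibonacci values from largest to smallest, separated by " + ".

233 + 21 + 5

Greedy algorithm:
take 233 (≤ 259); 259 − 233 = 26
take 21 (≤ 26); 26 − 21 = 5
take 5 (≤ 5); 5 − 5 = 0
So 259 = 233 + 21 + 5, with no two terms consecutive in the sequence.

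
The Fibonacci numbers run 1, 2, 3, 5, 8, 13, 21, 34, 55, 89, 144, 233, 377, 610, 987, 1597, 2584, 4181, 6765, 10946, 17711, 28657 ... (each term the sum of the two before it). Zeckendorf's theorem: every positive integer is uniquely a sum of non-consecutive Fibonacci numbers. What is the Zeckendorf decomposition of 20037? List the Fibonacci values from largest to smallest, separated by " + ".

subtract 17711 from 20037: 2326 remains
subtract 1597 from 2326: 729 remains
subtract 610 from 729: 119 remains
subtract 89 from 119: 30 remains
subtract 21 from 30: 9 remains
subtract 8 from 9: 1 remains
subtract 1 from 1: 0 remains
So 20037 = 17711 + 1597 + 610 + 89 + 21 + 8 + 1, with no two terms consecutive in the sequence.

17711 + 1597 + 610 + 89 + 21 + 8 + 1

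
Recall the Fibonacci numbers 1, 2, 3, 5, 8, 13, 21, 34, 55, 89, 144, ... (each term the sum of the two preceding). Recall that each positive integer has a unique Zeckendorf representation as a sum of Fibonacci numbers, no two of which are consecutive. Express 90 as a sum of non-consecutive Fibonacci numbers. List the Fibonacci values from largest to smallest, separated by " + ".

89 + 1

89 ≤ 90 < 144, so take 89; remainder 1
1 ≤ 1 < 2, so take 1; remainder 0
So 90 = 89 + 1, with no two terms consecutive in the sequence.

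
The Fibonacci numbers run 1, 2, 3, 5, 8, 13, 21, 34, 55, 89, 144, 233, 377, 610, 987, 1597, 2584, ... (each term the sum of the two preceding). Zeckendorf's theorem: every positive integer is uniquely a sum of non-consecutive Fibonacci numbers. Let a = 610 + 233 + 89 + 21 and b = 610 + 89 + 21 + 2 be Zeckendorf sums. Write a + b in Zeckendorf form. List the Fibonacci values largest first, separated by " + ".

1597 + 55 + 21 + 2

The two numbers are 953 and 722, so their sum is 1675.
Repeatedly subtract the largest Fibonacci number that fits:
1597 ≤ 1675 < 2584, so take 1597; remainder 78
55 ≤ 78 < 89, so take 55; remainder 23
21 ≤ 23 < 34, so take 21; remainder 2
2 ≤ 2 < 3, so take 2; remainder 0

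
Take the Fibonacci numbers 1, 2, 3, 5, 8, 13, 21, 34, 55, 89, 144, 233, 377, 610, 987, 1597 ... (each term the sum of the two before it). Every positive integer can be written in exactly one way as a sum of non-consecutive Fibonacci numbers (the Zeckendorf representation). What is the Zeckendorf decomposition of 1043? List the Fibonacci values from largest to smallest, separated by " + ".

987 + 55 + 1

987 ≤ 1043 < 1597, so take 987; remainder 56
55 ≤ 56 < 89, so take 55; remainder 1
1 ≤ 1 < 2, so take 1; remainder 0
So 1043 = 987 + 55 + 1, with no two terms consecutive in the sequence.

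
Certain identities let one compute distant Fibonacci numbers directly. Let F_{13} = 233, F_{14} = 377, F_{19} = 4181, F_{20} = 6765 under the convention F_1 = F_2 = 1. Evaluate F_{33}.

3524578

By the addition formula F_{m+n} = F_m F_{n+1} + F_{m−1} F_n with m=14, n=19: F_{33} = 377·6765 + 233·4181 = 2550405 + 974173 = 3524578.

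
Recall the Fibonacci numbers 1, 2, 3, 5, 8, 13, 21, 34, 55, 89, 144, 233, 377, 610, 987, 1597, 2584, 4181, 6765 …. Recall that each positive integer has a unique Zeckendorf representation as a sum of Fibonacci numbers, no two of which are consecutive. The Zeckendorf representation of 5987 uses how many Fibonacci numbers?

6

subtract 4181 from 5987: 1806 remains
subtract 1597 from 1806: 209 remains
subtract 144 from 209: 65 remains
subtract 55 from 65: 10 remains
subtract 8 from 10: 2 remains
subtract 2 from 2: 0 remains
5987 = 4181 + 1597 + 144 + 55 + 8 + 2, which has 6 terms.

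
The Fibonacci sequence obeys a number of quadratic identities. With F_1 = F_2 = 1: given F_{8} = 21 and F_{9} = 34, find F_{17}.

1597

By F_{2k+1} = F_k² + F_{k+1}²: F_{17} = 21² + 34² = 441 + 1156 = 1597.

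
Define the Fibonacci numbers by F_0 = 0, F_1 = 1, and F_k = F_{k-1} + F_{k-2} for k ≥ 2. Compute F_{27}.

196418

Iterating the recurrence up to F_{23} = 28657 and F_{22} = 17711:
F_{24} = F_{23} + F_{22} = 28657 + 17711 = 46368
F_{25} = F_{24} + F_{23} = 46368 + 28657 = 75025
F_{26} = F_{25} + F_{24} = 75025 + 46368 = 121393
F_{27} = F_{26} + F_{25} = 121393 + 75025 = 196418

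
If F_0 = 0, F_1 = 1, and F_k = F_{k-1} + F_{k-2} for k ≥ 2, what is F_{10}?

55

Iterating the recurrence up to F_{2} = 1 and F_{1} = 1:
F_{3} = F_{2} + F_{1} = 1 + 1 = 2
F_{4} = F_{3} + F_{2} = 2 + 1 = 3
F_{5} = F_{4} + F_{3} = 3 + 2 = 5
F_{6} = F_{5} + F_{4} = 5 + 3 = 8
F_{7} = F_{6} + F_{5} = 8 + 5 = 13
F_{8} = F_{7} + F_{6} = 13 + 8 = 21
F_{9} = F_{8} + F_{7} = 21 + 13 = 34
F_{10} = F_{9} + F_{8} = 34 + 21 = 55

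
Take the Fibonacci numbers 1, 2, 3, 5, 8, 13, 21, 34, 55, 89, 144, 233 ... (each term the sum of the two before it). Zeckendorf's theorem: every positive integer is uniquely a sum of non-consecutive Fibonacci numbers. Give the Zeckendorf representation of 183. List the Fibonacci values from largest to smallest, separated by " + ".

Greedily peel off the largest Fibonacci term at each step:
144 ≤ 183 < 233, so take 144; remainder 39
34 ≤ 39 < 55, so take 34; remainder 5
5 ≤ 5 < 8, so take 5; remainder 0
So 183 = 144 + 34 + 5, with no two terms consecutive in the sequence.

144 + 34 + 5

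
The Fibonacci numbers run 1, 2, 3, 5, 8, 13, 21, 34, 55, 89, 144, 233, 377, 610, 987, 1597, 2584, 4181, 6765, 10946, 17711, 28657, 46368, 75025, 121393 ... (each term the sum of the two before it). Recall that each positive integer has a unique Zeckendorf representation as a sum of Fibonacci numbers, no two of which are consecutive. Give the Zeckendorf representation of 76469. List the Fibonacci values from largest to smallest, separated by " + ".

75025 + 987 + 377 + 55 + 21 + 3 + 1

take 75025 (≤ 76469); 76469 − 75025 = 1444
take 987 (≤ 1444); 1444 − 987 = 457
take 377 (≤ 457); 457 − 377 = 80
take 55 (≤ 80); 80 − 55 = 25
take 21 (≤ 25); 25 − 21 = 4
take 3 (≤ 4); 4 − 3 = 1
take 1 (≤ 1); 1 − 1 = 0
So 76469 = 75025 + 987 + 377 + 55 + 21 + 3 + 1, with no two terms consecutive in the sequence.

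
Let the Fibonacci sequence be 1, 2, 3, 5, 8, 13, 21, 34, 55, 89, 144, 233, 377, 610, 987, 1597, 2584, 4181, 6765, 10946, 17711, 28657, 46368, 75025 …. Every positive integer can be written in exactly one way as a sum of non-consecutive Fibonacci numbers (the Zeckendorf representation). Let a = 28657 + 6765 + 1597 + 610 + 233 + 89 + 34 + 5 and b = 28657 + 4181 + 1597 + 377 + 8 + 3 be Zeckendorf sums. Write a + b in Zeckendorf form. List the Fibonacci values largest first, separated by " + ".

The two numbers are 37990 and 34823, so their sum is 72813.
take 46368 (≤ 72813); 72813 − 46368 = 26445
take 17711 (≤ 26445); 26445 − 17711 = 8734
take 6765 (≤ 8734); 8734 − 6765 = 1969
take 1597 (≤ 1969); 1969 − 1597 = 372
take 233 (≤ 372); 372 − 233 = 139
take 89 (≤ 139); 139 − 89 = 50
take 34 (≤ 50); 50 − 34 = 16
take 13 (≤ 16); 16 − 13 = 3
take 3 (≤ 3); 3 − 3 = 0

46368 + 17711 + 6765 + 1597 + 233 + 89 + 34 + 13 + 3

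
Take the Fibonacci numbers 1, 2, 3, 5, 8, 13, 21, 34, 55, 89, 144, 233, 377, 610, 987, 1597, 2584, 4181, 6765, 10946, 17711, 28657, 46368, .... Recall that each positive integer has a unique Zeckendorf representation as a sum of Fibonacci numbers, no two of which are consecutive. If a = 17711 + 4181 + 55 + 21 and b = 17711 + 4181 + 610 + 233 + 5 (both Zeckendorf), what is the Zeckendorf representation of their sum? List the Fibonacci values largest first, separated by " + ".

28657 + 10946 + 4181 + 610 + 233 + 55 + 21 + 5

The two numbers are 21968 and 22740, so their sum is 44708.
Repeatedly subtract the largest Fibonacci number that fits:
take 28657 (≤ 44708); 44708 − 28657 = 16051
take 10946 (≤ 16051); 16051 − 10946 = 5105
take 4181 (≤ 5105); 5105 − 4181 = 924
take 610 (≤ 924); 924 − 610 = 314
take 233 (≤ 314); 314 − 233 = 81
take 55 (≤ 81); 81 − 55 = 26
take 21 (≤ 26); 26 − 21 = 5
take 5 (≤ 5); 5 − 5 = 0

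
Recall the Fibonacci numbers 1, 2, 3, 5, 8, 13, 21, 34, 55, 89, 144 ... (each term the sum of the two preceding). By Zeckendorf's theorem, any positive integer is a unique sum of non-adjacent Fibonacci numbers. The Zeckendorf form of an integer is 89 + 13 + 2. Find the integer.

104

89 + 13 + 2 = 104.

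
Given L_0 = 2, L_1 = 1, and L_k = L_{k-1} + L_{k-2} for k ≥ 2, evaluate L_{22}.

39603

Iterating the recurrence up to L_{18} = 5778 and L_{17} = 3571:
L_{19} = L_{18} + L_{17} = 5778 + 3571 = 9349
L_{20} = L_{19} + L_{18} = 9349 + 5778 = 15127
L_{21} = L_{20} + L_{19} = 15127 + 9349 = 24476
L_{22} = L_{21} + L_{20} = 24476 + 15127 = 39603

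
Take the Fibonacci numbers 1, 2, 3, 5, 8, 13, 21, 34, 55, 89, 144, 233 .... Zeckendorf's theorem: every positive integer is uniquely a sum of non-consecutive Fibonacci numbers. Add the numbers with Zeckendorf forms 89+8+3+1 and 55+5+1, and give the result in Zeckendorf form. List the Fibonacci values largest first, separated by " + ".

144 + 13 + 5

The two numbers are 101 and 61, so their sum is 162.
subtract 144 from 162: 18 remains
subtract 13 from 18: 5 remains
subtract 5 from 5: 0 remains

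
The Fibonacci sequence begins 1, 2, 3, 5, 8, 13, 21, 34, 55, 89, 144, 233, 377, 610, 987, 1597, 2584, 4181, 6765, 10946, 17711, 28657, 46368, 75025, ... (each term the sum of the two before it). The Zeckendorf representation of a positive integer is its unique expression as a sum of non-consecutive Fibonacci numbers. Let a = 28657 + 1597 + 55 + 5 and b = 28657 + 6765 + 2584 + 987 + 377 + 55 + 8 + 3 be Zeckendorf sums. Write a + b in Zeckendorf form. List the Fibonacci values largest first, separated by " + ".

46368 + 17711 + 4181 + 987 + 377 + 89 + 34 + 3

The two numbers are 30314 and 39436, so their sum is 69750.
largest Fibonacci ≤ 69750 is 46368; 69750 − 46368 = 23382
largest Fibonacci ≤ 23382 is 17711; 23382 − 17711 = 5671
largest Fibonacci ≤ 5671 is 4181; 5671 − 4181 = 1490
largest Fibonacci ≤ 1490 is 987; 1490 − 987 = 503
largest Fibonacci ≤ 503 is 377; 503 − 377 = 126
largest Fibonacci ≤ 126 is 89; 126 − 89 = 37
largest Fibonacci ≤ 37 is 34; 37 − 34 = 3
largest Fibonacci ≤ 3 is 3; 3 − 3 = 0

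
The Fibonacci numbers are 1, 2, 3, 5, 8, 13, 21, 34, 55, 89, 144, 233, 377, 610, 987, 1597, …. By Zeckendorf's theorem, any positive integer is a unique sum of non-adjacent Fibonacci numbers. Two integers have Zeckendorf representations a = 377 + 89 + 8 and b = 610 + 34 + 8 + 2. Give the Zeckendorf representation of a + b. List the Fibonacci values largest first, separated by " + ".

987 + 89 + 34 + 13 + 5

The two numbers are 474 and 654, so their sum is 1128.
take 987 (≤ 1128); 1128 − 987 = 141
take 89 (≤ 141); 141 − 89 = 52
take 34 (≤ 52); 52 − 34 = 18
take 13 (≤ 18); 18 − 13 = 5
take 5 (≤ 5); 5 − 5 = 0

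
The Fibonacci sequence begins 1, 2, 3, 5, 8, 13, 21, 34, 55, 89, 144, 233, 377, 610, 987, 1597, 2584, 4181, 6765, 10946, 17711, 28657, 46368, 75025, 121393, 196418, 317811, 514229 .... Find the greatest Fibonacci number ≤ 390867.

317811 ≤ 390867 < 514229, so the largest Fibonacci number not exceeding 390867 is 317811.

317811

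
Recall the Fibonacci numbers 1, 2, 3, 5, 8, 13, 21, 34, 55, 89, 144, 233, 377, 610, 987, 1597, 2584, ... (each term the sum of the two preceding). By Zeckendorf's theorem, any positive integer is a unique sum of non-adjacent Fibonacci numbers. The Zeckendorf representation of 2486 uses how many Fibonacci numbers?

Greedy algorithm:
2486: greatest Fibonacci not exceeding it is 1597, leaving 889
889: greatest Fibonacci not exceeding it is 610, leaving 279
279: greatest Fibonacci not exceeding it is 233, leaving 46
46: greatest Fibonacci not exceeding it is 34, leaving 12
12: greatest Fibonacci not exceeding it is 8, leaving 4
4: greatest Fibonacci not exceeding it is 3, leaving 1
1: greatest Fibonacci not exceeding it is 1, leaving 0
2486 = 1597 + 610 + 233 + 34 + 8 + 3 + 1, which has 7 terms.

7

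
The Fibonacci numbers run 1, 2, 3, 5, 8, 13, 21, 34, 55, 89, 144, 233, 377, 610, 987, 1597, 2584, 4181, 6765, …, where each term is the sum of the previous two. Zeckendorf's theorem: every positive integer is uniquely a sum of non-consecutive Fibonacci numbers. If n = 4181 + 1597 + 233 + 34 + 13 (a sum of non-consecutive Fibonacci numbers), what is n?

6058

4181 + 1597 + 233 + 34 + 13 = 6058.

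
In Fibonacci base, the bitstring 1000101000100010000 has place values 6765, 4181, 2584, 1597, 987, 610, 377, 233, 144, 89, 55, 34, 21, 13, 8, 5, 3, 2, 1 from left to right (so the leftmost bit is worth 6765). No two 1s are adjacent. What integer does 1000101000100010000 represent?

Summing the place values of the 1 bits: 6765 + 987 + 377 + 55 + 8 = 8192.

8192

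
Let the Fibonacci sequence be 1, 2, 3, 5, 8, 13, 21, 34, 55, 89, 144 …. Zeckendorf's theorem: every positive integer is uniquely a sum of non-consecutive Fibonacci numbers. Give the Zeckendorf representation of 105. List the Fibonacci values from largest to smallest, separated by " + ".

largest Fibonacci ≤ 105 is 89; 105 − 89 = 16
largest Fibonacci ≤ 16 is 13; 16 − 13 = 3
largest Fibonacci ≤ 3 is 3; 3 − 3 = 0
So 105 = 89 + 13 + 3, with no two terms consecutive in the sequence.

89 + 13 + 3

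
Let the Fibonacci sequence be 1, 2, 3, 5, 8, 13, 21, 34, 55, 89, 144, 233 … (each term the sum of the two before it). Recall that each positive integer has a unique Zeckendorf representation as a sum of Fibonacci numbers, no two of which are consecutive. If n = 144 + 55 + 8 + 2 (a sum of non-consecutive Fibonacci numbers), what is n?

144 + 55 + 8 + 2 = 209.

209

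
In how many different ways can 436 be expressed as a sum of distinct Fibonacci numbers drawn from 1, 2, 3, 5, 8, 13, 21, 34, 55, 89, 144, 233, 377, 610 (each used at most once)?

Starting from the Zeckendorf form and repeatedly splitting a term F_k into F_{k−1} + F_{k−2} (when neither is already used) reaches every representation.
436 = 377+55+3+1 = 377+34+21+3+1 = 233+144+55+3+1 = 377+34+13+8+3+1 = … (4 more), for 8 in all.

8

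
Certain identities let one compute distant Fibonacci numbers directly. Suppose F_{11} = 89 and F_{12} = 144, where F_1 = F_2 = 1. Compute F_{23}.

By F_{2k+1} = F_k² + F_{k+1}²: F_{23} = 89² + 144² = 7921 + 20736 = 28657.

28657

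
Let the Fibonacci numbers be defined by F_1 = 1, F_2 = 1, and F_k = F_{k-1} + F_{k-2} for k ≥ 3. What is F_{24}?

Iterating the recurrence up to F_{18} = 2584 and F_{17} = 1597:
F_{19} = F_{18} + F_{17} = 2584 + 1597 = 4181
F_{20} = F_{19} + F_{18} = 4181 + 2584 = 6765
F_{21} = F_{20} + F_{19} = 6765 + 4181 = 10946
F_{22} = F_{21} + F_{20} = 10946 + 6765 = 17711
F_{23} = F_{22} + F_{21} = 17711 + 10946 = 28657
F_{24} = F_{23} + F_{22} = 28657 + 17711 = 46368

46368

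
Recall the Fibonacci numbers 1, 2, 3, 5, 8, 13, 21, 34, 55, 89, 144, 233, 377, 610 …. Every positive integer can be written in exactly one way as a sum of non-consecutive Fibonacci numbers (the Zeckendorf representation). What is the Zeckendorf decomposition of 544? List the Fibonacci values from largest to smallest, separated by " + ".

377 + 144 + 21 + 2

Greedily peel off the largest Fibonacci term at each step:
largest Fibonacci ≤ 544 is 377; 544 − 377 = 167
largest Fibonacci ≤ 167 is 144; 167 − 144 = 23
largest Fibonacci ≤ 23 is 21; 23 − 21 = 2
largest Fibonacci ≤ 2 is 2; 2 − 2 = 0
So 544 = 377 + 144 + 21 + 2, with no two terms consecutive in the sequence.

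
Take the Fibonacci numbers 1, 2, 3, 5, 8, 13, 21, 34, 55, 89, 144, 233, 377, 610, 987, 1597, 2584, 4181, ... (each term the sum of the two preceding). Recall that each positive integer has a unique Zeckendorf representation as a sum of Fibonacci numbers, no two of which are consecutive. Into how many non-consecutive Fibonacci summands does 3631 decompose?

Greedy algorithm:
3631: greatest Fibonacci not exceeding it is 2584, leaving 1047
1047: greatest Fibonacci not exceeding it is 987, leaving 60
60: greatest Fibonacci not exceeding it is 55, leaving 5
5: greatest Fibonacci not exceeding it is 5, leaving 0
3631 = 2584 + 987 + 55 + 5, which has 4 terms.

4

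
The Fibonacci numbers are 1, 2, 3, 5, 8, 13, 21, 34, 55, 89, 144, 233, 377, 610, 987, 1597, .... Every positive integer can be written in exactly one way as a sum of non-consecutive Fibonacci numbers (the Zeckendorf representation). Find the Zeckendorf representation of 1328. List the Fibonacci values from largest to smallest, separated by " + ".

987 ≤ 1328 < 1597, so take 987; remainder 341
233 ≤ 341 < 377, so take 233; remainder 108
89 ≤ 108 < 144, so take 89; remainder 19
13 ≤ 19 < 21, so take 13; remainder 6
5 ≤ 6 < 8, so take 5; remainder 1
1 ≤ 1 < 2, so take 1; remainder 0
So 1328 = 987 + 233 + 89 + 13 + 5 + 1, with no two terms consecutive in the sequence.

987 + 233 + 89 + 13 + 5 + 1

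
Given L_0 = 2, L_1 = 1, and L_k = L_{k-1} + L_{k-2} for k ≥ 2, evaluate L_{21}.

24476

Iterating the recurrence up to L_{15} = 1364 and L_{14} = 843:
L_{16} = L_{15} + L_{14} = 1364 + 843 = 2207
L_{17} = L_{16} + L_{15} = 2207 + 1364 = 3571
L_{18} = L_{17} + L_{16} = 3571 + 2207 = 5778
L_{19} = L_{18} + L_{17} = 5778 + 3571 = 9349
L_{20} = L_{19} + L_{18} = 9349 + 5778 = 15127
L_{21} = L_{20} + L_{19} = 15127 + 9349 = 24476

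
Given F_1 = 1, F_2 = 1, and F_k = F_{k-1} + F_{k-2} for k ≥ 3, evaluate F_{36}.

14930352

Iterating the recurrence up to F_{31} = 1346269 and F_{30} = 832040:
F_{32} = F_{31} + F_{30} = 1346269 + 832040 = 2178309
F_{33} = F_{32} + F_{31} = 2178309 + 1346269 = 3524578
F_{34} = F_{33} + F_{32} = 3524578 + 2178309 = 5702887
F_{35} = F_{34} + F_{33} = 5702887 + 3524578 = 9227465
F_{36} = F_{35} + F_{34} = 9227465 + 5702887 = 14930352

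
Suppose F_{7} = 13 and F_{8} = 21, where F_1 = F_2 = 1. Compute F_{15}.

By F_{2k+1} = F_k² + F_{k+1}²: F_{15} = 13² + 21² = 169 + 441 = 610.

610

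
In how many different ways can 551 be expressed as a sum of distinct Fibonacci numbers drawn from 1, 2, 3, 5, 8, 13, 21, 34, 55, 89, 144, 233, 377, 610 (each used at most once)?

551 = 377+144+21+8+1 = 377+144+21+5+3+1 = 377+89+55+21+8+1 = 377+144+13+8+5+3+1 = … (7 more), for 11 in all.

11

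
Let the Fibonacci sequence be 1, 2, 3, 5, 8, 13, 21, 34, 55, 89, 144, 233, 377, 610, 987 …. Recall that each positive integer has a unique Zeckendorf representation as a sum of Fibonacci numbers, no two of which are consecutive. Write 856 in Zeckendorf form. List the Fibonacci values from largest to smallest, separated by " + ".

610 + 233 + 13

Greedy algorithm:
856 − 610 = 246
246 − 233 = 13
13 − 13 = 0
So 856 = 610 + 233 + 13, with no two terms consecutive in the sequence.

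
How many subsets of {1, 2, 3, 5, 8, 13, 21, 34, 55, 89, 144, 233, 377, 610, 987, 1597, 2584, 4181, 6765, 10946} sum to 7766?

42

Each representation comes from the Zeckendorf form by replacing some F_k with F_{k−1} + F_{k−2} where possible.
7766 = 6765+987+13+1 = 6765+987+8+5+1 = 6765+610+377+13+1 = 6765+987+8+3+2+1 = … (38 more), for 42 in all.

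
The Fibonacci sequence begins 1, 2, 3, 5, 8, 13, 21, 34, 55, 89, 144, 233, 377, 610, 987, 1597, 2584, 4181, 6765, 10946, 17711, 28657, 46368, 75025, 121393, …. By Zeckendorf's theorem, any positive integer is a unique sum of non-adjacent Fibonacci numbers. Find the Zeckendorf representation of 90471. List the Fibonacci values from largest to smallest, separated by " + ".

Greedily peel off the largest Fibonacci term at each step:
90471 − 75025 = 15446
15446 − 10946 = 4500
4500 − 4181 = 319
319 − 233 = 86
86 − 55 = 31
31 − 21 = 10
10 − 8 = 2
2 − 2 = 0
So 90471 = 75025 + 10946 + 4181 + 233 + 55 + 21 + 8 + 2, with no two terms consecutive in the sequence.

75025 + 10946 + 4181 + 233 + 55 + 21 + 8 + 2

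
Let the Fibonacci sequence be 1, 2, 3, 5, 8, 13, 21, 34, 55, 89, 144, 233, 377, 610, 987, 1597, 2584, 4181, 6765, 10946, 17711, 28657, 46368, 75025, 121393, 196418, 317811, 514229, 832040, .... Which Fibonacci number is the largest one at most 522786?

514229 ≤ 522786 < 832040, so the largest Fibonacci number not exceeding 522786 is 514229.

514229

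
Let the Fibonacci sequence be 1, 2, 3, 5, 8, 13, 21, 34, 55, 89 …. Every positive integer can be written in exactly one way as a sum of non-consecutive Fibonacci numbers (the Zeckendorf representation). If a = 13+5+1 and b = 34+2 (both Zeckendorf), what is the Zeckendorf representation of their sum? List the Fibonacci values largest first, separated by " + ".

The two numbers are 19 and 36, so their sum is 55.
55 − 55 = 0

55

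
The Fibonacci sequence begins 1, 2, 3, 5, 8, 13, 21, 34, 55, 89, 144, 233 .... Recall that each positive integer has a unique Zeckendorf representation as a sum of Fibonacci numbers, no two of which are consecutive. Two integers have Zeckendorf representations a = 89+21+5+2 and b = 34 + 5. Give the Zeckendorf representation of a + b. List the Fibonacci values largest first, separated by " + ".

144 + 8 + 3 + 1

The two numbers are 117 and 39, so their sum is 156.
156 − 144 = 12
12 − 8 = 4
4 − 3 = 1
1 − 1 = 0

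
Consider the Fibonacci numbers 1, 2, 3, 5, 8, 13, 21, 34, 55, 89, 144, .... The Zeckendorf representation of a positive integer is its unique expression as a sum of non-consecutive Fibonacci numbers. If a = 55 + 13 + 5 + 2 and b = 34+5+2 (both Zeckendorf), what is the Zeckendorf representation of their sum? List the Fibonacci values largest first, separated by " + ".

The two numbers are 75 and 41, so their sum is 116.
subtract 89 from 116: 27 remains
subtract 21 from 27: 6 remains
subtract 5 from 6: 1 remains
subtract 1 from 1: 0 remains

89 + 21 + 5 + 1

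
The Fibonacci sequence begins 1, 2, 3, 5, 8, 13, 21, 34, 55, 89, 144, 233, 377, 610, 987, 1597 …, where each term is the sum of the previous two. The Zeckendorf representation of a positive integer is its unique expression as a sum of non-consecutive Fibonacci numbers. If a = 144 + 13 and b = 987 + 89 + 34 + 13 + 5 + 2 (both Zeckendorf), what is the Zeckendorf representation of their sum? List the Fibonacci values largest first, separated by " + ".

The two numbers are 157 and 1130, so their sum is 1287.
Repeatedly subtract the largest Fibonacci number that fits:
take 987 (≤ 1287); 1287 − 987 = 300
take 233 (≤ 300); 300 − 233 = 67
take 55 (≤ 67); 67 − 55 = 12
take 8 (≤ 12); 12 − 8 = 4
take 3 (≤ 4); 4 − 3 = 1
take 1 (≤ 1); 1 − 1 = 0

987 + 233 + 55 + 8 + 3 + 1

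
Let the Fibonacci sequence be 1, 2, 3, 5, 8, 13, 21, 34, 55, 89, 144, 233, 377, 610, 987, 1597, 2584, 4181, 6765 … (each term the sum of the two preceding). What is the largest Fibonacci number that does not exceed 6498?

4181

4181 ≤ 6498 < 6765, so the largest Fibonacci number not exceeding 6498 is 4181.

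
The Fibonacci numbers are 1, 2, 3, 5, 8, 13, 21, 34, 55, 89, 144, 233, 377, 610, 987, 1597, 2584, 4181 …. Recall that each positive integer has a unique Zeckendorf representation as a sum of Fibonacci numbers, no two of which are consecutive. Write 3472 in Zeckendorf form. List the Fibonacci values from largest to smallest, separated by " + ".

2584 + 610 + 233 + 34 + 8 + 3

3472 − 2584 = 888
888 − 610 = 278
278 − 233 = 45
45 − 34 = 11
11 − 8 = 3
3 − 3 = 0
So 3472 = 2584 + 610 + 233 + 34 + 8 + 3, with no two terms consecutive in the sequence.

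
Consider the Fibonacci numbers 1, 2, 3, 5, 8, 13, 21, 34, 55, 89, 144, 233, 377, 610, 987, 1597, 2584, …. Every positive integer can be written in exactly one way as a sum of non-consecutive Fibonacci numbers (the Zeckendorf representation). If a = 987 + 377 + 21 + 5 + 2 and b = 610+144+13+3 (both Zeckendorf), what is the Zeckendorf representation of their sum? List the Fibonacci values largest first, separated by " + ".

The two numbers are 1392 and 770, so their sum is 2162.
take 1597 (≤ 2162); 2162 − 1597 = 565
take 377 (≤ 565); 565 − 377 = 188
take 144 (≤ 188); 188 − 144 = 44
take 34 (≤ 44); 44 − 34 = 10
take 8 (≤ 10); 10 − 8 = 2
take 2 (≤ 2); 2 − 2 = 0

1597 + 377 + 144 + 34 + 8 + 2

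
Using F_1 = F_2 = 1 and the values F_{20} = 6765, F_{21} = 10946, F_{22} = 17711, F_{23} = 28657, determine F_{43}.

By the addition formula F_{m+n} = F_m F_{n+1} + F_{m−1} F_n with m=21, n=22: F_{43} = 10946·28657 + 6765·17711 = 313679522 + 119814915 = 433494437.

433494437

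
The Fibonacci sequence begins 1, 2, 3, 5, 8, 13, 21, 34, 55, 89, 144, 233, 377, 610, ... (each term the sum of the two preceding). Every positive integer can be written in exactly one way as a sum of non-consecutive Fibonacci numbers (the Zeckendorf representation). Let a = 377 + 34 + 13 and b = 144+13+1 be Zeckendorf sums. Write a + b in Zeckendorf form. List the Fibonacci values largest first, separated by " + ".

The two numbers are 424 and 158, so their sum is 582.
Repeatedly subtract the largest Fibonacci number that fits:
subtract 377 from 582: 205 remains
subtract 144 from 205: 61 remains
subtract 55 from 61: 6 remains
subtract 5 from 6: 1 remains
subtract 1 from 1: 0 remains

377 + 144 + 55 + 5 + 1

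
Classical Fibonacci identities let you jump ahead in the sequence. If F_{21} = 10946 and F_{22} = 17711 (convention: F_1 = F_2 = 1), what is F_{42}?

By the doubling identity F_{2k} = F_k(2F_{k+1} − F_k): F_{42} = 10946·(2·17711 − 10946) = 10946·24476 = 267914296.

267914296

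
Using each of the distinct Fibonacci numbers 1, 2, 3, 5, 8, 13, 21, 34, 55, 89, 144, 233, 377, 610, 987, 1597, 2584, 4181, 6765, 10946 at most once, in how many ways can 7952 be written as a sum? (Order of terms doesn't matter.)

44

Each representation comes from the Zeckendorf form by replacing some F_k with F_{k−1} + F_{k−2} where possible.
7952 = 6765+987+144+55+1 = 6765+987+144+34+21+1 = 6765+610+377+144+55+1 = 6765+987+144+34+13+8+1 = 6765+987+89+55+34+21+1 = … (39 more), for 44 in all.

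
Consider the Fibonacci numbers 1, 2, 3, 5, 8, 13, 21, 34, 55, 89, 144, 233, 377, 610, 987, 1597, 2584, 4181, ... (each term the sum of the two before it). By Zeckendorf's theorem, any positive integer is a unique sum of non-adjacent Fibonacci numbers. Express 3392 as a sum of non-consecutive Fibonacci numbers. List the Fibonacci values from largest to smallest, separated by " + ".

2584 + 610 + 144 + 34 + 13 + 5 + 2

Greedily peel off the largest Fibonacci term at each step:
3392 − 2584 = 808
808 − 610 = 198
198 − 144 = 54
54 − 34 = 20
20 − 13 = 7
7 − 5 = 2
2 − 2 = 0
So 3392 = 2584 + 610 + 144 + 34 + 13 + 5 + 2, with no two terms consecutive in the sequence.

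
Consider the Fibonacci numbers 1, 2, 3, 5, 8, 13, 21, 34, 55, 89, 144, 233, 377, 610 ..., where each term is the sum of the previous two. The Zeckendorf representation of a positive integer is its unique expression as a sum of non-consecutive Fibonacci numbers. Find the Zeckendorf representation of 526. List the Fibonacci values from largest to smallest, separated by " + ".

377 + 144 + 5

526: greatest Fibonacci not exceeding it is 377, leaving 149
149: greatest Fibonacci not exceeding it is 144, leaving 5
5: greatest Fibonacci not exceeding it is 5, leaving 0
So 526 = 377 + 144 + 5, with no two terms consecutive in the sequence.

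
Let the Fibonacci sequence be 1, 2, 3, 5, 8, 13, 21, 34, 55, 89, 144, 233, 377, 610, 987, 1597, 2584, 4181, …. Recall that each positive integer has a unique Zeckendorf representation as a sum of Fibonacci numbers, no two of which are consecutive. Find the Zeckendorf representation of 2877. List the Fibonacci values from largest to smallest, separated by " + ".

take 2584 (≤ 2877); 2877 − 2584 = 293
take 233 (≤ 293); 293 − 233 = 60
take 55 (≤ 60); 60 − 55 = 5
take 5 (≤ 5); 5 − 5 = 0
So 2877 = 2584 + 233 + 55 + 5, with no two terms consecutive in the sequence.

2584 + 233 + 55 + 5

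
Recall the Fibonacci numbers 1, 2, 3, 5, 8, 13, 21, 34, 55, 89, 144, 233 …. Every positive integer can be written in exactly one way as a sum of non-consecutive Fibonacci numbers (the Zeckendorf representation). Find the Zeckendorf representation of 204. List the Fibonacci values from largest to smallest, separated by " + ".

144 + 55 + 5

Greedily peel off the largest Fibonacci term at each step:
subtract 144 from 204: 60 remains
subtract 55 from 60: 5 remains
subtract 5 from 5: 0 remains
So 204 = 144 + 55 + 5, with no two terms consecutive in the sequence.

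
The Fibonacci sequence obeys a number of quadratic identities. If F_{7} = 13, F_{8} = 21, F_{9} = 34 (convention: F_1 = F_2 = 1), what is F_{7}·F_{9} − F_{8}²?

13·34 − 21² = 442 − 441 = 1. (Cassini's identity: F_{k−1}F_{k+1} − F_k² = (−1)^k.)

1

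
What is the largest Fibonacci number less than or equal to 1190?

987

987 ≤ 1190 < 1597, so the largest Fibonacci number not exceeding 1190 is 987.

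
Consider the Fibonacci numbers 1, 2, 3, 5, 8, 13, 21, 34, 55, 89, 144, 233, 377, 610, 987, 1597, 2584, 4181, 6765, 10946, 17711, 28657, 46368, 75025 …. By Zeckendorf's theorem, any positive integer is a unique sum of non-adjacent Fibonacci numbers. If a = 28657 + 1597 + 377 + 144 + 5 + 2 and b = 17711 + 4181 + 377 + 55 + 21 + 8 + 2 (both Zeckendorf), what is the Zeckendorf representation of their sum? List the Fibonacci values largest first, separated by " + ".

46368 + 6765 + 3 + 1

The two numbers are 30782 and 22355, so their sum is 53137.
Greedily peel off the largest Fibonacci term at each step:
subtract 46368 from 53137: 6769 remains
subtract 6765 from 6769: 4 remains
subtract 3 from 4: 1 remains
subtract 1 from 1: 0 remains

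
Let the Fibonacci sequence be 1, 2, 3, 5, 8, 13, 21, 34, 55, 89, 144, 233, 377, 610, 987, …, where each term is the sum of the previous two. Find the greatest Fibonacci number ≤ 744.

610

610 ≤ 744 < 987, so the largest Fibonacci number not exceeding 744 is 610.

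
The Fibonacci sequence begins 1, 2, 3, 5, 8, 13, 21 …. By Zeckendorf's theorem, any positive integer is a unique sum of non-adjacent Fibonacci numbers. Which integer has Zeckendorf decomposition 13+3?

16

13+3 = 16.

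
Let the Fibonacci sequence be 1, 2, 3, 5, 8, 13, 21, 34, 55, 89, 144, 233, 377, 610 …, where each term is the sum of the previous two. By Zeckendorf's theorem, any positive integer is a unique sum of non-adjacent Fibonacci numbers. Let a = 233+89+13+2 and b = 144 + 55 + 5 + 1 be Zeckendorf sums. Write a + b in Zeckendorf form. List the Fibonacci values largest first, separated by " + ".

377 + 144 + 21

The two numbers are 337 and 205, so their sum is 542.
Repeatedly subtract the largest Fibonacci number that fits:
largest Fibonacci ≤ 542 is 377; 542 − 377 = 165
largest Fibonacci ≤ 165 is 144; 165 − 144 = 21
largest Fibonacci ≤ 21 is 21; 21 − 21 = 0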